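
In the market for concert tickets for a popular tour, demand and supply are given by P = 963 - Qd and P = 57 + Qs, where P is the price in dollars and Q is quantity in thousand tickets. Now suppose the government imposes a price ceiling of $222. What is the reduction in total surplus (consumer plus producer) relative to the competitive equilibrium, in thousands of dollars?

Rearranging demand gives Qd = 963 - P; rearranging supply gives Qs = P - 57. Equilibrium: 963 - P = P - 57, so 1020 = 2P and P* = 510, Q* = 453.
Because the ceiling (222) lies below the market-clearing price, it is binding.
At P = 222: Qd = 963 - 222 = 741 and Qs = 222 - 57 = 165.
Quantity traded falls to 165. At Q = 165 the demand price is 963 - 165 = 798 and the supply price is 57 + 165 = 222.
Deadweight loss = ½ · (798 - 222) · (453 - 165) = ½ · 576 · 288 = 82944.

82944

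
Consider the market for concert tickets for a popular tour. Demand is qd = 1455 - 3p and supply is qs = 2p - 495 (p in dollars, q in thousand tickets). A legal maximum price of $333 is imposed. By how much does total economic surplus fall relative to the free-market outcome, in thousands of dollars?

5415

In a free market, 1455 - 3p = 2p - 495 gives the equilibrium p* = 390, q* = 285.
The ceiling of 333 is below the equilibrium price 390, so it binds.
At p = 333: qd = 1455 - 3·333 = 456 and qs = 2·333 - 495 = 171.
Quantity traded falls to 171. At q = 171 the demand price is (1455 - 171)/3 = 428 and the supply price is (495 + 171)/2 = 333.
Deadweight loss = ½ · (428 - 333) · (285 - 171) = ½ · 95 · 114 = 5415.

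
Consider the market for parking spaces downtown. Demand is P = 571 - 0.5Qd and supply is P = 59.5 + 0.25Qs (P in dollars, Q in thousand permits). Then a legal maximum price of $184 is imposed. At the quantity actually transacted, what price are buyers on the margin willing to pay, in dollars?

322

Rearranging demand gives Qd = 1142 - 2P; rearranging supply gives Qs = 4P - 238. Without the control the market clears where 1142 - 2P = 4P - 238, i.e. P* = 230 and Q* = 682.
Because the ceiling (184) lies below the market-clearing price, it is binding.
At P = 184: Qd = 1142 - 2·184 = 774 and Qs = 4·184 - 238 = 498.
Only 498 units reach the market. On the demand curve, the marginal buyer's willingness to pay at Q = 498 is (1142 - 498)/2 = 322.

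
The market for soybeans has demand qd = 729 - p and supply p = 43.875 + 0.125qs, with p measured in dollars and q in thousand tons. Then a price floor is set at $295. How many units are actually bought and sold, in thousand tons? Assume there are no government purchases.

Rearranging supply gives qs = 8p - 351. In a free market, 729 - p = 8p - 351 gives the equilibrium p* = 120, q* = 609.
Because the floor (295) lies above the market-clearing price, it is binding.
At p = 295: qd = 729 - 295 = 434 and qs = 8·295 - 351 = 2009.
The quantity actually transacted is the short side, demand: 434.

434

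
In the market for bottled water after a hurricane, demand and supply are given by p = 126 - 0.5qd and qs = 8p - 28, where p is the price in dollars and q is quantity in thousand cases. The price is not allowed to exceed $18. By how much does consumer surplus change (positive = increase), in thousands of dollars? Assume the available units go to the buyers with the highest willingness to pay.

-440

Rearranging demand gives qd = 252 - 2p. In a free market, 252 - 2p = 8p - 28 gives the equilibrium p* = 28, q* = 196.
The ceiling of 18 is below the equilibrium price 28, so it binds.
At p = 18: qd = 252 - 2·18 = 216 and qs = 8·18 - 28 = 116.
Consumer surplus without the control is ½ · (126 - 28) · 196 = 9604.
With the ceiling, 116 units are sold at 18 (assume they go to the highest-value buyers). The demand price at q = 116 is 68, so CS = ½ · [(126 - 18) + (68 - 18)] · 116 = 9164.
Change in consumer surplus = 9164 - 9604 = -440.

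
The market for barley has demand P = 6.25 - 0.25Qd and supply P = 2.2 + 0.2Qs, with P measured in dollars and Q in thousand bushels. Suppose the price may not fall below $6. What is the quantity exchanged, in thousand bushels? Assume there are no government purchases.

Rearranging demand gives Qd = 25 - 4P; rearranging supply gives Qs = 5P - 11. Without the control the market clears where 25 - 4P = 5P - 11, i.e. P* = 4 and Q* = 9.
The floor of 6 is above the equilibrium price 4, so it binds.
At P = 6: Qd = 25 - 4·6 = 1 and Qs = 5·6 - 11 = 19.
The quantity actually transacted is the short side, demand: 1.

1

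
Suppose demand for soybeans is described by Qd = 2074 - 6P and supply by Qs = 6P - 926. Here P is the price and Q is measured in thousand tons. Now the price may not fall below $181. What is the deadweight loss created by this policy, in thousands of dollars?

In a free market, 2074 - 6P = 6P - 926 gives the equilibrium P* = 250, Q* = 574.
The floor of 181 is below the equilibrium price 250, so it is not binding; the market clears at P* = 250, Q* = 574.
Since the control does not bind, no trades are prevented and deadweight loss is zero.

0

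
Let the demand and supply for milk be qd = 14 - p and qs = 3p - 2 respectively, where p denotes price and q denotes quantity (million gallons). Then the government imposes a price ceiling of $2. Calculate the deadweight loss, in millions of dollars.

Without the control the market clears where 14 - p = 3p - 2, i.e. p* = 4 and q* = 10.
Since 2 < 4, the ceiling is binding.
At p = 2: qd = 14 - 2 = 12 and qs = 3·2 - 2 = 4.
Quantity traded falls to 4. At q = 4 the demand price is 14 - 4 = 10 and the supply price is (2 + 4)/3 = 2.
Deadweight loss = ½ · (10 - 2) · (10 - 4) = ½ · 8 · 6 = 24.

24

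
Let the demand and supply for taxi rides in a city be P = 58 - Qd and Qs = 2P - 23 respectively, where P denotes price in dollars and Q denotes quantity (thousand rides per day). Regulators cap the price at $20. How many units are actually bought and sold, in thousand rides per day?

Rearranging demand gives Qd = 58 - P. In a free market, 58 - P = 2P - 23 gives the equilibrium P* = 27, Q* = 31.
Because the ceiling (20) lies below the market-clearing price, it is binding.
At P = 20: Qd = 58 - 20 = 38 and Qs = 2·20 - 23 = 17.
The quantity actually transacted is the short side, supply: 17.

17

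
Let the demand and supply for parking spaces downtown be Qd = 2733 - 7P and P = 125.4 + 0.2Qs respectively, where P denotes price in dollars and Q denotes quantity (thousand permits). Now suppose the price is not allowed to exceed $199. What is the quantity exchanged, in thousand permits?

368

Rearranging supply gives Qs = 5P - 627. Setting quantity demanded equal to quantity supplied, 2733 - 7P = 5P - 627, gives P* = 280 and Q* = 773.
Because the ceiling (199) lies below the market-clearing price, it is binding.
At P = 199: Qd = 2733 - 7·199 = 1340 and Qs = 5·199 - 627 = 368.
The quantity actually transacted is the short side, supply: 368.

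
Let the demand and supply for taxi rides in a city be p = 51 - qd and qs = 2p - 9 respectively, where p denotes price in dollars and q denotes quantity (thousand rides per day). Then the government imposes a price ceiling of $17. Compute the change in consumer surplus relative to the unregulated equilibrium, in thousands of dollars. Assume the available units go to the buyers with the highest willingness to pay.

Rearranging demand gives qd = 51 - p. Setting quantity demanded equal to quantity supplied, 51 - p = 2p - 9, gives p* = 20 and q* = 31.
Because the ceiling (17) lies below the market-clearing price, it is binding.
At p = 17: qd = 51 - 17 = 34 and qs = 2·17 - 9 = 25.
Consumer surplus without the control is ½ · (51 - 20) · 31 = 480.5.
With the ceiling, 25 units are sold at 17 (assume they go to the highest-value buyers). The demand price at q = 25 is 26, so CS = ½ · [(51 - 17) + (26 - 17)] · 25 = 537.5.
Change in consumer surplus = 537.5 - 480.5 = 57.

57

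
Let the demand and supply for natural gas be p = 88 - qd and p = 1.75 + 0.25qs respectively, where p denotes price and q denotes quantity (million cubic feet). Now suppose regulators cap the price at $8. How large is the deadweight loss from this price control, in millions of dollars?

1210

Rearranging demand gives qd = 88 - p; rearranging supply gives qs = 4p - 7. Setting quantity demanded equal to quantity supplied, 88 - p = 4p - 7, gives p* = 19 and q* = 69.
The ceiling of 8 is below the equilibrium price 19, so it binds.
At p = 8: qd = 88 - 8 = 80 and qs = 4·8 - 7 = 25.
Quantity traded falls to 25. At q = 25 the demand price is 88 - 25 = 63 and the supply price is (7 + 25)/4 = 8.
Deadweight loss = ½ · (63 - 8) · (69 - 25) = ½ · 55 · 44 = 1210.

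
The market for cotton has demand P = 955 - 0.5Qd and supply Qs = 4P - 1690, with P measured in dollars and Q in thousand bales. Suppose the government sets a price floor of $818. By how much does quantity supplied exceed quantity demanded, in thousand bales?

1308

Rearranging demand gives Qd = 1910 - 2P. In a free market, 1910 - 2P = 4P - 1690 gives the equilibrium P* = 600, Q* = 710.
Because the floor (818) lies above the market-clearing price, it is binding.
At P = 818: Qd = 1910 - 2·818 = 274 and Qs = 4·818 - 1690 = 1582.
Surplus = Qs - Qd = 1582 - 274 = 1308.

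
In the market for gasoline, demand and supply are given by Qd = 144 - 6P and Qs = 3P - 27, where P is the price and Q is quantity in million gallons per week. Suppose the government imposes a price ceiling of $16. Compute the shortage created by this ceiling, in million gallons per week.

Without the control the market clears where 144 - 6P = 3P - 27, i.e. P* = 19 and Q* = 30.
Since 16 < 19, the ceiling is binding.
At P = 16: Qd = 144 - 6·16 = 48 and Qs = 3·16 - 27 = 21.
Shortage = Qd - Qs = 48 - 21 = 27.

27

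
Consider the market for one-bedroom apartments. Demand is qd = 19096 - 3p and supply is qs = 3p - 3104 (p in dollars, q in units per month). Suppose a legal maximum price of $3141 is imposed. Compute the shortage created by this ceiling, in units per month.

Without the control the market clears where 19096 - 3p = 3p - 3104, i.e. p* = 3700 and q* = 7996.
The ceiling of 3141 is below the equilibrium price 3700, so it binds.
At p = 3141: qd = 19096 - 3·3141 = 9673 and qs = 3·3141 - 3104 = 6319.
Shortage = qd - qs = 9673 - 6319 = 3354.

3354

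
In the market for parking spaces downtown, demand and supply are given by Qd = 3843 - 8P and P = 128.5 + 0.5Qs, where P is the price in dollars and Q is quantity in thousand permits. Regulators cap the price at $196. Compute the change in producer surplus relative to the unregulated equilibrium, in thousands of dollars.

-74686

Rearranging supply gives Qs = 2P - 257. Equilibrium: 3843 - 8P = 2P - 257, so 4100 = 10P and P* = 410, Q* = 563.
The ceiling of 196 is below the equilibrium price 410, so it binds.
At P = 196: Qd = 3843 - 8·196 = 2275 and Qs = 2·196 - 257 = 135.
Producer surplus without the control is ½ · (410 - 128.5) · 563 = 79242.25.
With the ceiling, producers sell 135 units at 196, so PS = ½ · (196 - 128.5) · 135 = 4556.25.
Change in producer surplus = 4556.25 - 79242.25 = -74686.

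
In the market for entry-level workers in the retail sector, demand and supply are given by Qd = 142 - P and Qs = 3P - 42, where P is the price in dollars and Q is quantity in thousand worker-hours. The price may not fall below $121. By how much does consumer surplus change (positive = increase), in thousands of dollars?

-4387.5

Without the control the market clears where 142 - P = 3P - 42, i.e. P* = 46 and Q* = 96.
Because the floor (121) lies above the market-clearing price, it is binding.
At P = 121: Qd = 142 - 121 = 21 and Qs = 3·121 - 42 = 321.
Consumer surplus without the control is ½ · (142 - 46) · 96 = 4608.
With the floor, consumers buy 21 units at 121, so CS = ½ · (142 - 121) · 21 = 220.5.
Change in consumer surplus = 220.5 - 4608 = -4387.5.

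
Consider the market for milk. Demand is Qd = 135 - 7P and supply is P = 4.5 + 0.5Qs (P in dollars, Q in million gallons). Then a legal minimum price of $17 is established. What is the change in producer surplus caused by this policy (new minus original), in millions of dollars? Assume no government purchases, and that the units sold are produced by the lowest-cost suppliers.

3.75

Rearranging supply gives Qs = 2P - 9. Without the control the market clears where 135 - 7P = 2P - 9, i.e. P* = 16 and Q* = 23.
The floor of 17 is above the equilibrium price 16, so it binds.
At P = 17: Qd = 135 - 7·17 = 16 and Qs = 2·17 - 9 = 25.
Producer surplus without the control is ½ · (16 - 4.5) · 23 = 132.25.
With the floor, 16 units are sold at 17. The supply price at Q = 16 is 12.5, so PS = ½ · [(17 - 4.5) + (17 - 12.5)] · 16 = 136.
Change in producer surplus = 136 - 132.25 = 3.75.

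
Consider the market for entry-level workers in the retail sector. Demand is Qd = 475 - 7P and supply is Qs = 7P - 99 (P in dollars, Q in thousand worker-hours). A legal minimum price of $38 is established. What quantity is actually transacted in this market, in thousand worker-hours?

In a free market, 475 - 7P = 7P - 99 gives the equilibrium P* = 41, Q* = 188.
Since 38 is below P* = 41, the floor does not bind and the free-market outcome prevails.

188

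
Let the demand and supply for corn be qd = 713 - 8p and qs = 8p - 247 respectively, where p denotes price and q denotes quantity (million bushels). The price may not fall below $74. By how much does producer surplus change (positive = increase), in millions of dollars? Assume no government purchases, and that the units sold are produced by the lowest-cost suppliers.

Equilibrium: 713 - 8p = 8p - 247, so 960 = 16p and p* = 60, q* = 233.
Since 74 > 60, the floor is binding.
At p = 74: qd = 713 - 8·74 = 121 and qs = 8·74 - 247 = 345.
Producer surplus without the control is ½ · (60 - 30.875) · 233 = 3393.0625.
With the floor, 121 units are sold at 74. The supply price at q = 121 is 46, so PS = ½ · [(74 - 30.875) + (74 - 46)] · 121 = 4303.0625.
Change in producer surplus = 4303.0625 - 3393.0625 = 910.

910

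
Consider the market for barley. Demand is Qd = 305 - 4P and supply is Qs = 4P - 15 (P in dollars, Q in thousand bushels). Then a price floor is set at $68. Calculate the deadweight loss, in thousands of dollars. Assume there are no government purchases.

Setting quantity demanded equal to quantity supplied, 305 - 4P = 4P - 15, gives P* = 40 and Q* = 145.
Since 68 > 40, the floor is binding.
At P = 68: Qd = 305 - 4·68 = 33 and Qs = 4·68 - 15 = 257.
Quantity traded falls to 33. At Q = 33 the demand price is (305 - 33)/4 = 68 and the supply price is (15 + 33)/4 = 12.
Deadweight loss = ½ · (68 - 12) · (145 - 33) = ½ · 56 · 112 = 3136.

3136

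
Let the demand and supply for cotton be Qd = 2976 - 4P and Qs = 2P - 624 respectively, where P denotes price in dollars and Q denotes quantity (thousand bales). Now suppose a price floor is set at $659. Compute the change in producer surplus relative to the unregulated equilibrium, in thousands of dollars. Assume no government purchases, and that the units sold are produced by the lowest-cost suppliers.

In a free market, 2976 - 4P = 2P - 624 gives the equilibrium P* = 600, Q* = 576.
Because the floor (659) lies above the market-clearing price, it is binding.
At P = 659: Qd = 2976 - 4·659 = 340 and Qs = 2·659 - 624 = 694.
Producer surplus without the control is ½ · (600 - 312) · 576 = 82944.
With the floor, 340 units are sold at 659. The supply price at Q = 340 is 482, so PS = ½ · [(659 - 312) + (659 - 482)] · 340 = 89080.
Change in producer surplus = 89080 - 82944 = 6136.

6136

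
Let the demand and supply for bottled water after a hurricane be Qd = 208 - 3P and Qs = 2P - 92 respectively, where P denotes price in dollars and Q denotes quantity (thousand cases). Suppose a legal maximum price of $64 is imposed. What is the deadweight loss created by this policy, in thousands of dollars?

0

Setting quantity demanded equal to quantity supplied, 208 - 3P = 2P - 92, gives P* = 60 and Q* = 28.
Since 64 is above P* = 60, the ceiling does not bind and the free-market outcome prevails.
Since the control does not bind, no trades are prevented and deadweight loss is zero.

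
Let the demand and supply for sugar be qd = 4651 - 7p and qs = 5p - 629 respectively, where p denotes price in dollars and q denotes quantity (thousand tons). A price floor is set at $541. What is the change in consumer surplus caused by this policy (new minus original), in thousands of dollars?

-122967.5

Equilibrium: 4651 - 7p = 5p - 629, so 5280 = 12p and p* = 440, q* = 1571.
Since 541 > 440, the floor is binding.
At p = 541: qd = 4651 - 7·541 = 864 and qs = 5·541 - 629 = 2076.
Consumer surplus without the control is ½ · (4651/7 - 440) · 1571 = 2468041/14.
With the floor, consumers buy 864 units at 541, so CS = ½ · (4651/7 - 541) · 864 = 373248/7.
Change in consumer surplus = 373248/7 - 2468041/14 = -122967.5.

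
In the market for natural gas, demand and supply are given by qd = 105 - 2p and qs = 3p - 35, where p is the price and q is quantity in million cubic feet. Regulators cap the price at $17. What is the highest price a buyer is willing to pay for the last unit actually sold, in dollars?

44.5

Without the control the market clears where 105 - 2p = 3p - 35, i.e. p* = 28 and q* = 49.
Since 17 < 28, the ceiling is binding.
At p = 17: qd = 105 - 2·17 = 71 and qs = 3·17 - 35 = 16.
Only 16 units reach the market. On the demand curve, the marginal buyer's willingness to pay at q = 16 is (105 - 16)/2 = 44.5.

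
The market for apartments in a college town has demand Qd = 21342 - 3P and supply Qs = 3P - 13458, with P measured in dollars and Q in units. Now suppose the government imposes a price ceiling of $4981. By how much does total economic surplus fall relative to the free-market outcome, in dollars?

2012283

Without the control the market clears where 21342 - 3P = 3P - 13458, i.e. P* = 5800 and Q* = 3942.
Since 4981 < 5800, the ceiling is binding.
At P = 4981: Qd = 21342 - 3·4981 = 6399 and Qs = 3·4981 - 13458 = 1485.
Quantity traded falls to 1485. At Q = 1485 the demand price is (21342 - 1485)/3 = 6619 and the supply price is (13458 + 1485)/3 = 4981.
Deadweight loss = ½ · (6619 - 4981) · (3942 - 1485) = ½ · 1638 · 2457 = 2012283.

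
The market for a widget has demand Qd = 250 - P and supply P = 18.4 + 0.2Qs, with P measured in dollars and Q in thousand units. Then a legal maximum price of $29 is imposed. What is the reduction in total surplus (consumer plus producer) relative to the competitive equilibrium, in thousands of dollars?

Rearranging supply gives Qs = 5P - 92. Without the control the market clears where 250 - P = 5P - 92, i.e. P* = 57 and Q* = 193.
Because the ceiling (29) lies below the market-clearing price, it is binding.
At P = 29: Qd = 250 - 29 = 221 and Qs = 5·29 - 92 = 53.
Quantity traded falls to 53. At Q = 53 the demand price is 250 - 53 = 197 and the supply price is (92 + 53)/5 = 29.
Deadweight loss = ½ · (197 - 29) · (193 - 53) = ½ · 168 · 140 = 11760.

11760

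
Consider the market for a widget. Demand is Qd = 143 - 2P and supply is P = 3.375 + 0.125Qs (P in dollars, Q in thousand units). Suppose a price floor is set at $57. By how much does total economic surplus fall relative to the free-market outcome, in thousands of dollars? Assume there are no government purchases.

2000

Rearranging supply gives Qs = 8P - 27. Setting quantity demanded equal to quantity supplied, 143 - 2P = 8P - 27, gives P* = 17 and Q* = 109.
The floor of 57 is above the equilibrium price 17, so it binds.
At P = 57: Qd = 143 - 2·57 = 29 and Qs = 8·57 - 27 = 429.
Quantity traded falls to 29. At Q = 29 the demand price is (143 - 29)/2 = 57 and the supply price is (27 + 29)/8 = 7.
Deadweight loss = ½ · (57 - 7) · (109 - 29) = ½ · 50 · 80 = 2000.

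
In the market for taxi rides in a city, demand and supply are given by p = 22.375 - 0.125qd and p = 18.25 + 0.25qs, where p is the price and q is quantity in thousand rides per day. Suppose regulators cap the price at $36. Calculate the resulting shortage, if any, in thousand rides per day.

Rearranging demand gives qd = 179 - 8p; rearranging supply gives qs = 4p - 73. Without the control the market clears where 179 - 8p = 4p - 73, i.e. p* = 21 and q* = 11.
Since 36 is above p* = 21, the ceiling does not bind and the free-market outcome prevails.
Since the control does not bind, there is no shortage.

0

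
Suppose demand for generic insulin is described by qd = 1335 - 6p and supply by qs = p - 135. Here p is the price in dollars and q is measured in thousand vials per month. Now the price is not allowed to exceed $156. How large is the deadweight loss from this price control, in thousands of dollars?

1701

Setting quantity demanded equal to quantity supplied, 1335 - 6p = p - 135, gives p* = 210 and q* = 75.
Since 156 < 210, the ceiling is binding.
At p = 156: qd = 1335 - 6·156 = 399 and qs = 156 - 135 = 21.
Quantity traded falls to 21. At q = 21 the demand price is (1335 - 21)/6 = 219 and the supply price is 135 + 21 = 156.
Deadweight loss = ½ · (219 - 156) · (75 - 21) = ½ · 63 · 54 = 1701.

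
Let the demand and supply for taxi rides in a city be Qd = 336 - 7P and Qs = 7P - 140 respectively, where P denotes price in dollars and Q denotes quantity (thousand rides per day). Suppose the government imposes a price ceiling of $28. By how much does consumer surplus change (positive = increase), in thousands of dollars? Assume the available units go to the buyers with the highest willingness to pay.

In a free market, 336 - 7P = 7P - 140 gives the equilibrium P* = 34, Q* = 98.
The ceiling of 28 is below the equilibrium price 34, so it binds.
At P = 28: Qd = 336 - 7·28 = 140 and Qs = 7·28 - 140 = 56.
Consumer surplus without the control is ½ · (48 - 34) · 98 = 686.
With the ceiling, 56 units are sold at 28 (assume they go to the highest-value buyers). The demand price at Q = 56 is 40, so CS = ½ · [(48 - 28) + (40 - 28)] · 56 = 896.
Change in consumer surplus = 896 - 686 = 210.

210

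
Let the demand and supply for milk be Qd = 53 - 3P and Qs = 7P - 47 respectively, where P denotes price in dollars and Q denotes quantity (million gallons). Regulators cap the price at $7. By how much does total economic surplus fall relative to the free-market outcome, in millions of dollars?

105

Equilibrium: 53 - 3P = 7P - 47, so 100 = 10P and P* = 10, Q* = 23.
Because the ceiling (7) lies below the market-clearing price, it is binding.
At P = 7: Qd = 53 - 3·7 = 32 and Qs = 7·7 - 47 = 2.
Quantity traded falls to 2. At Q = 2 the demand price is (53 - 2)/3 = 17 and the supply price is (47 + 2)/7 = 7.
Deadweight loss = ½ · (17 - 7) · (23 - 2) = ½ · 10 · 21 = 105.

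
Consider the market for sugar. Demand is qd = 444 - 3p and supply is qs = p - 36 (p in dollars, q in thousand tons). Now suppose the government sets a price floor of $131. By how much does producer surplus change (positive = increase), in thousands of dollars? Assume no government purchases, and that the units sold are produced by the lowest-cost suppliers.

16.5

Without the control the market clears where 444 - 3p = p - 36, i.e. p* = 120 and q* = 84.
The floor of 131 is above the equilibrium price 120, so it binds.
At p = 131: qd = 444 - 3·131 = 51 and qs = 131 - 36 = 95.
Producer surplus without the control is ½ · (120 - 36) · 84 = 3528.
With the floor, 51 units are sold at 131. The supply price at q = 51 is 87, so PS = ½ · [(131 - 36) + (131 - 87)] · 51 = 3544.5.
Change in producer surplus = 3544.5 - 3528 = 16.5.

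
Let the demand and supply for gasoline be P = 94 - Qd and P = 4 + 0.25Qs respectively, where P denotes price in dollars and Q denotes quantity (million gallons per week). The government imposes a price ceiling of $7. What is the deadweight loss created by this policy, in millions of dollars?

Rearranging demand gives Qd = 94 - P; rearranging supply gives Qs = 4P - 16. Equilibrium: 94 - P = 4P - 16, so 110 = 5P and P* = 22, Q* = 72.
Since 7 < 22, the ceiling is binding.
At P = 7: Qd = 94 - 7 = 87 and Qs = 4·7 - 16 = 12.
Quantity traded falls to 12. At Q = 12 the demand price is 94 - 12 = 82 and the supply price is (16 + 12)/4 = 7.
Deadweight loss = ½ · (82 - 7) · (72 - 12) = ½ · 75 · 60 = 2250.

2250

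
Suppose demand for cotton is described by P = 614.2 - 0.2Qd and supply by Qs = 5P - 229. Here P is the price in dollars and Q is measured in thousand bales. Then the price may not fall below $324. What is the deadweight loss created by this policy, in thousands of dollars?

0

Rearranging demand gives Qd = 3071 - 5P. In a free market, 3071 - 5P = 5P - 229 gives the equilibrium P* = 330, Q* = 1421.
Since 324 is below P* = 330, the floor does not bind and the free-market outcome prevails.
Since the control does not bind, no trades are prevented and deadweight loss is zero.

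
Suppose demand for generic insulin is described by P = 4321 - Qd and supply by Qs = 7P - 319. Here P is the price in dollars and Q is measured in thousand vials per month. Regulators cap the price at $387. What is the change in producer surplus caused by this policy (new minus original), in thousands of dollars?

-591641.5

Rearranging demand gives Qd = 4321 - P. Setting quantity demanded equal to quantity supplied, 4321 - P = 7P - 319, gives P* = 580 and Q* = 3741.
The ceiling of 387 is below the equilibrium price 580, so it binds.
At P = 387: Qd = 4321 - 387 = 3934 and Qs = 7·387 - 319 = 2390.
Producer surplus without the control is ½ · (580 - 319/7) · 3741 = 13995081/14.
With the ceiling, producers sell 2390 units at 387, so PS = ½ · (387 - 319/7) · 2390 = 2856050/7.
Change in producer surplus = 2856050/7 - 13995081/14 = -591641.5.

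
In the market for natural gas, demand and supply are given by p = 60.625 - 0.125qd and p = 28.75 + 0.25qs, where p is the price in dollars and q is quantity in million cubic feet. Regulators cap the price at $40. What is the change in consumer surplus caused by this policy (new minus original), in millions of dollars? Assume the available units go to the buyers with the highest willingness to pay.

350

Rearranging demand gives qd = 485 - 8p; rearranging supply gives qs = 4p - 115. Without the control the market clears where 485 - 8p = 4p - 115, i.e. p* = 50 and q* = 85.
Since 40 < 50, the ceiling is binding.
At p = 40: qd = 485 - 8·40 = 165 and qs = 4·40 - 115 = 45.
Consumer surplus without the control is ½ · (60.625 - 50) · 85 = 451.5625.
With the ceiling, 45 units are sold at 40 (assume they go to the highest-value buyers). The demand price at q = 45 is 55, so CS = ½ · [(60.625 - 40) + (55 - 40)] · 45 = 801.5625.
Change in consumer surplus = 801.5625 - 451.5625 = 350.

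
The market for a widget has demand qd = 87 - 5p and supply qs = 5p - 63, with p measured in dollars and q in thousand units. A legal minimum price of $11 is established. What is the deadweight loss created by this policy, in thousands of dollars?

0

Setting quantity demanded equal to quantity supplied, 87 - 5p = 5p - 63, gives p* = 15 and q* = 12.
Since 11 is below p* = 15, the floor does not bind and the free-market outcome prevails.
Since the control does not bind, no trades are prevented and deadweight loss is zero.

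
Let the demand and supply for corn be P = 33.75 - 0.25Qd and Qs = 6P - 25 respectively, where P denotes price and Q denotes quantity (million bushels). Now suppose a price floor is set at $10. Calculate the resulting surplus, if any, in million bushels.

0

Rearranging demand gives Qd = 135 - 4P. Without the control the market clears where 135 - 4P = 6P - 25, i.e. P* = 16 and Q* = 71.
The floor of 10 is below the equilibrium price 16, so it is not binding; the market clears at P* = 16, Q* = 71.
Since the control does not bind, there is no surplus.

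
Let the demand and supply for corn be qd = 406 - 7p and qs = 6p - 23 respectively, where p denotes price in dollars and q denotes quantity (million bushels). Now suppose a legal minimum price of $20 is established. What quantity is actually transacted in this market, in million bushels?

Equilibrium: 406 - 7p = 6p - 23, so 429 = 13p and p* = 33, q* = 175.
The floor of 20 is below the equilibrium price 33, so it is not binding; the market clears at p* = 33, q* = 175.

175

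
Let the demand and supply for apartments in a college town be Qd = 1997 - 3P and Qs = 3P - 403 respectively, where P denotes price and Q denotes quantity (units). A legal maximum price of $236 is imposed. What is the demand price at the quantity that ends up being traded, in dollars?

564

Setting quantity demanded equal to quantity supplied, 1997 - 3P = 3P - 403, gives P* = 400 and Q* = 797.
Since 236 < 400, the ceiling is binding.
At P = 236: Qd = 1997 - 3·236 = 1289 and Qs = 3·236 - 403 = 305.
Only 305 units reach the market. On the demand curve, the marginal buyer's willingness to pay at Q = 305 is (1997 - 305)/3 = 564.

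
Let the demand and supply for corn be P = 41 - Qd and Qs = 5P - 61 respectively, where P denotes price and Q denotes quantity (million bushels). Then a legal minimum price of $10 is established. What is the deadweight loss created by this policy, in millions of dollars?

0

Rearranging demand gives Qd = 41 - P. Equilibrium: 41 - P = 5P - 61, so 102 = 6P and P* = 17, Q* = 24.
Since 10 is below P* = 17, the floor does not bind and the free-market outcome prevails.
Since the control does not bind, no trades are prevented and deadweight loss is zero.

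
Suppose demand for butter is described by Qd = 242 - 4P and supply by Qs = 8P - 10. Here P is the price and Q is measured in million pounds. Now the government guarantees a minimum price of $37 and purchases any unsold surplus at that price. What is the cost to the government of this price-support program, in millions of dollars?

Setting quantity demanded equal to quantity supplied, 242 - 4P = 8P - 10, gives P* = 21 and Q* = 158.
The floor of 37 is above the equilibrium price 21, so it binds.
At P = 37: Qd = 242 - 4·37 = 94 and Qs = 8·37 - 10 = 286.
Surplus = Qs - Qd = 192.
Government expenditure = surplus × support price = 192 × 37 = 7104.

7104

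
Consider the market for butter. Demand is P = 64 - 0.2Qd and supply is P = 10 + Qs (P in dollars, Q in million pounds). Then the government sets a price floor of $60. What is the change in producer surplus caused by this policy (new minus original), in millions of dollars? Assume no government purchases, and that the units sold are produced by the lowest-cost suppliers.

Rearranging demand gives Qd = 320 - 5P; rearranging supply gives Qs = P - 10. Equilibrium: 320 - 5P = P - 10, so 330 = 6P and P* = 55, Q* = 45.
Because the floor (60) lies above the market-clearing price, it is binding.
At P = 60: Qd = 320 - 5·60 = 20 and Qs = 60 - 10 = 50.
Producer surplus without the control is ½ · (55 - 10) · 45 = 1012.5.
With the floor, 20 units are sold at 60. The supply price at Q = 20 is 30, so PS = ½ · [(60 - 10) + (60 - 30)] · 20 = 800.
Change in producer surplus = 800 - 1012.5 = -212.5.

-212.5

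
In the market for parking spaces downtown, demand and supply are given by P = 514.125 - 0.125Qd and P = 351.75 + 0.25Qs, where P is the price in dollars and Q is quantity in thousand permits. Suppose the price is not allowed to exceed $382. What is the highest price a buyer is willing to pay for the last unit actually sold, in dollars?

Rearranging demand gives Qd = 4113 - 8P; rearranging supply gives Qs = 4P - 1407. In a free market, 4113 - 8P = 4P - 1407 gives the equilibrium P* = 460, Q* = 433.
Because the ceiling (382) lies below the market-clearing price, it is binding.
At P = 382: Qd = 4113 - 8·382 = 1057 and Qs = 4·382 - 1407 = 121.
Only 121 units reach the market. On the demand curve, the marginal buyer's willingness to pay at Q = 121 is (4113 - 121)/8 = 499.

499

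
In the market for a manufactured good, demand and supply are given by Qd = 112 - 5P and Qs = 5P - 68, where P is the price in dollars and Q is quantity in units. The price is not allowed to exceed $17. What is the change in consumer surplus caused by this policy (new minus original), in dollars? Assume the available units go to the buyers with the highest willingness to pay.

14.5

Setting quantity demanded equal to quantity supplied, 112 - 5P = 5P - 68, gives P* = 18 and Q* = 22.
Since 17 < 18, the ceiling is binding.
At P = 17: Qd = 112 - 5·17 = 27 and Qs = 5·17 - 68 = 17.
Consumer surplus without the control is ½ · (22.4 - 18) · 22 = 48.4.
With the ceiling, 17 units are sold at 17 (assume they go to the highest-value buyers). The demand price at Q = 17 is 19, so CS = ½ · [(22.4 - 17) + (19 - 17)] · 17 = 62.9.
Change in consumer surplus = 62.9 - 48.4 = 14.5.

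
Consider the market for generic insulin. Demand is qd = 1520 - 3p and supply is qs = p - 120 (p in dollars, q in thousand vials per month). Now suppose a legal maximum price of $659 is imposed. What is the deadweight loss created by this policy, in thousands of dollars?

In a free market, 1520 - 3p = p - 120 gives the equilibrium p* = 410, q* = 290.
Since 659 is above p* = 410, the ceiling does not bind and the free-market outcome prevails.
Since the control does not bind, no trades are prevented and deadweight loss is zero.

0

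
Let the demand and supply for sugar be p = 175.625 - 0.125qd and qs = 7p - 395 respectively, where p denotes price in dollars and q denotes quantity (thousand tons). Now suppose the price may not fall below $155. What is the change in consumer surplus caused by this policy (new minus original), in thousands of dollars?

-10675

Rearranging demand gives qd = 1405 - 8p. In a free market, 1405 - 8p = 7p - 395 gives the equilibrium p* = 120, q* = 445.
The floor of 155 is above the equilibrium price 120, so it binds.
At p = 155: qd = 1405 - 8·155 = 165 and qs = 7·155 - 395 = 690.
Consumer surplus without the control is ½ · (175.625 - 120) · 445 = 12376.5625.
With the floor, consumers buy 165 units at 155, so CS = ½ · (175.625 - 155) · 165 = 1701.5625.
Change in consumer surplus = 1701.5625 - 12376.5625 = -10675.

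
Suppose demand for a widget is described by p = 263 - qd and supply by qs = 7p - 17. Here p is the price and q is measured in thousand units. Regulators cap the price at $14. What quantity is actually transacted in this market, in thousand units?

Rearranging demand gives qd = 263 - p. Without the control the market clears where 263 - p = 7p - 17, i.e. p* = 35 and q* = 228.
Because the ceiling (14) lies below the market-clearing price, it is binding.
At p = 14: qd = 263 - 14 = 249 and qs = 7·14 - 17 = 81.
The quantity actually transacted is the short side, supply: 81.

81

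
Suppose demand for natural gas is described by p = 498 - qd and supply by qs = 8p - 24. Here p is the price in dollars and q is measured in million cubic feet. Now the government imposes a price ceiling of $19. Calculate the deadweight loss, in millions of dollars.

54756

Rearranging demand gives qd = 498 - p. Without the control the market clears where 498 - p = 8p - 24, i.e. p* = 58 and q* = 440.
The ceiling of 19 is below the equilibrium price 58, so it binds.
At p = 19: qd = 498 - 19 = 479 and qs = 8·19 - 24 = 128.
Quantity traded falls to 128. At q = 128 the demand price is 498 - 128 = 370 and the supply price is (24 + 128)/8 = 19.
Deadweight loss = ½ · (370 - 19) · (440 - 128) = ½ · 351 · 312 = 54756.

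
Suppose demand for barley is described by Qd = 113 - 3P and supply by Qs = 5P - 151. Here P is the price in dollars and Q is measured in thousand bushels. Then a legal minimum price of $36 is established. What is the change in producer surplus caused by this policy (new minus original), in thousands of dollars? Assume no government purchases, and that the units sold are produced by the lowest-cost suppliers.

6.9

Setting quantity demanded equal to quantity supplied, 113 - 3P = 5P - 151, gives P* = 33 and Q* = 14.
Since 36 > 33, the floor is binding.
At P = 36: Qd = 113 - 3·36 = 5 and Qs = 5·36 - 151 = 29.
Producer surplus without the control is ½ · (33 - 30.2) · 14 = 19.6.
With the floor, 5 units are sold at 36. The supply price at Q = 5 is 31.2, so PS = ½ · [(36 - 30.2) + (36 - 31.2)] · 5 = 26.5.
Change in producer surplus = 26.5 - 19.6 = 6.9.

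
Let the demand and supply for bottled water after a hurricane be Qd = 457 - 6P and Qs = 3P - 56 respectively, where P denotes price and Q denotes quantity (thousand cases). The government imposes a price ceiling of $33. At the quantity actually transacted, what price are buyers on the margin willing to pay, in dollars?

69

Setting quantity demanded equal to quantity supplied, 457 - 6P = 3P - 56, gives P* = 57 and Q* = 115.
The ceiling of 33 is below the equilibrium price 57, so it binds.
At P = 33: Qd = 457 - 6·33 = 259 and Qs = 3·33 - 56 = 43.
Only 43 units reach the market. On the demand curve, the marginal buyer's willingness to pay at Q = 43 is (457 - 43)/6 = 69.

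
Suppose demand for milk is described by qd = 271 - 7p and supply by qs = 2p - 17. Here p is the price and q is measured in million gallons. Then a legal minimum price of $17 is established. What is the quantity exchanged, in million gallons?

Setting quantity demanded equal to quantity supplied, 271 - 7p = 2p - 17, gives p* = 32 and q* = 47.
The floor of 17 is below the equilibrium price 32, so it is not binding; the market clears at p* = 32, q* = 47.

47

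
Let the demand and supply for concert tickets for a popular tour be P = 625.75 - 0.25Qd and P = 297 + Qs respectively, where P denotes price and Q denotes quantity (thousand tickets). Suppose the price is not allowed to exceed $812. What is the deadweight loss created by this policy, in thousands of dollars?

Rearranging demand gives Qd = 2503 - 4P; rearranging supply gives Qs = P - 297. Without the control the market clears where 2503 - 4P = P - 297, i.e. P* = 560 and Q* = 263.
The ceiling of 812 is above the equilibrium price 560, so it is not binding; the market clears at P* = 560, Q* = 263.
Since the control does not bind, no trades are prevented and deadweight loss is zero.

0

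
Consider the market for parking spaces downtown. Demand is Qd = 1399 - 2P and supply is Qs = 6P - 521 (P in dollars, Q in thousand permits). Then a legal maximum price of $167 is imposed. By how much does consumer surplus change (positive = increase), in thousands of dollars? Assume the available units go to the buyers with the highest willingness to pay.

-12848

Setting quantity demanded equal to quantity supplied, 1399 - 2P = 6P - 521, gives P* = 240 and Q* = 919.
The ceiling of 167 is below the equilibrium price 240, so it binds.
At P = 167: Qd = 1399 - 2·167 = 1065 and Qs = 6·167 - 521 = 481.
Consumer surplus without the control is ½ · (699.5 - 240) · 919 = 211140.25.
With the ceiling, 481 units are sold at 167 (assume they go to the highest-value buyers). The demand price at Q = 481 is 459, so CS = ½ · [(699.5 - 167) + (459 - 167)] · 481 = 198292.25.
Change in consumer surplus = 198292.25 - 211140.25 = -12848.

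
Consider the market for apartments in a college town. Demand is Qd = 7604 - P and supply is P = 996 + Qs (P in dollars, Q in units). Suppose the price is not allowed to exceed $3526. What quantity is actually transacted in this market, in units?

Rearranging supply gives Qs = P - 996. Setting quantity demanded equal to quantity supplied, 7604 - P = P - 996, gives P* = 4300 and Q* = 3304.
Because the ceiling (3526) lies below the market-clearing price, it is binding.
At P = 3526: Qd = 7604 - 3526 = 4078 and Qs = 3526 - 996 = 2530.
The quantity actually transacted is the short side, supply: 2530.

2530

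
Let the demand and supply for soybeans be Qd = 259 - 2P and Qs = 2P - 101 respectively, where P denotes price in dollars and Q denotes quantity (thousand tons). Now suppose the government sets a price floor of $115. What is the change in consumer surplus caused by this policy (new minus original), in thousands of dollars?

Equilibrium: 259 - 2P = 2P - 101, so 360 = 4P and P* = 90, Q* = 79.
The floor of 115 is above the equilibrium price 90, so it binds.
At P = 115: Qd = 259 - 2·115 = 29 and Qs = 2·115 - 101 = 129.
Consumer surplus without the control is ½ · (129.5 - 90) · 79 = 1560.25.
With the floor, consumers buy 29 units at 115, so CS = ½ · (129.5 - 115) · 29 = 210.25.
Change in consumer surplus = 210.25 - 1560.25 = -1350.

-1350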